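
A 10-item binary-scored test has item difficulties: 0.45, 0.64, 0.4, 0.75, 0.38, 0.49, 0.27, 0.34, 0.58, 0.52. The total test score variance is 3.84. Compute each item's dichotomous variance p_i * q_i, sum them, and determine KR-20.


For each item, compute p_i * q_i:
  Item 1: 0.45 * 0.55 = 0.2475
  Item 2: 0.64 * 0.36 = 0.2304
  Item 3: 0.4 * 0.6 = 0.24
  Item 4: 0.75 * 0.25 = 0.1875
  Item 5: 0.38 * 0.62 = 0.2356
  Item 6: 0.49 * 0.51 = 0.2499
  Item 7: 0.27 * 0.73 = 0.1971
  Item 8: 0.34 * 0.66 = 0.2244
  Item 9: 0.58 * 0.42 = 0.2436
  Item 10: 0.52 * 0.48 = 0.2496
Sum(p_i * q_i) = 0.2475 + 0.2304 + 0.24 + 0.1875 + 0.2356 + 0.2499 + 0.1971 + 0.2244 + 0.2436 + 0.2496 = 2.3056
KR-20 = (k/(k-1)) * (1 - Sum(p_i*q_i) / Var_total)
= (10/9) * (1 - 2.3056/3.84)
= 1.1111 * 0.3996
KR-20 = 0.444

0.444


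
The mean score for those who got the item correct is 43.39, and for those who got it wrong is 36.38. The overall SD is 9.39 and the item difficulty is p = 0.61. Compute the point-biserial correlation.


q = 1 - p = 0.39
rpb = ((M1 - M0) / SD) * sqrt(p * q)
rpb = ((43.39 - 36.38) / 9.39) * sqrt(0.61 * 0.39)
rpb = 0.3641

0.3641


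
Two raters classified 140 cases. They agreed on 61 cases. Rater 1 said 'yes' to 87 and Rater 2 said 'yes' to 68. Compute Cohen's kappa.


P_o = 61/140 = 0.435714
P_e = (87*68 + 53*72) / 19600 = 0.496531
kappa = (P_o - P_e) / (1 - P_e)
kappa = (0.435714 - 0.496531) / (1 - 0.496531)
kappa = -0.1208

-0.1208


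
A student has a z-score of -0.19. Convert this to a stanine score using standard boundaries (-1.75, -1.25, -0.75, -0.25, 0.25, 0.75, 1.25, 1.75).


Stanine boundaries: [-1.75, -1.25, -0.75, -0.25, 0.25, 0.75, 1.25, 1.75]
z = -0.19
Check each boundary:
  z >= -1.75 -> could be stanine 2
  z >= -1.25 -> could be stanine 3
  z >= -0.75 -> could be stanine 4
  z >= -0.25 -> could be stanine 5
  z < 0.25
  z < 0.75
  z < 1.25
  z < 1.75
Highest qualifying boundary gives stanine = 5

5


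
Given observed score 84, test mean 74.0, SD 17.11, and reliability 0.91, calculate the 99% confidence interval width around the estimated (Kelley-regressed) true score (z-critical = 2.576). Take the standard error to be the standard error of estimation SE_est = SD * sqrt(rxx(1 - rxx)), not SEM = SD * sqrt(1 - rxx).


True score estimate = 0.91*84 + 0.09*74.0 = 83.1
SE_est = SD * sqrt(rxx * (1 - rxx)) = 17.11 * sqrt(0.91 * 0.09) = 17.11 * sqrt(0.0819) = 4.89657
CI = T_est +/- z * SE_est, so width = 2 * z * SE_est = 2 * 2.576 * 4.89657
Width = 25.2271

25.2271


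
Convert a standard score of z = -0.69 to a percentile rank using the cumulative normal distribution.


CDF(z) = 0.5 * (1 + erf(z/sqrt(2)))
erf(-0.4879) = -0.5098
CDF = 0.2451
Percentile rank = 0.2451 * 100 = 24.51

24.51


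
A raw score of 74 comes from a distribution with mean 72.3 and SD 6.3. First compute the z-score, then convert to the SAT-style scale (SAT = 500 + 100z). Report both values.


z = (X - mean) / SD = (74 - 72.3) / 6.3
z = 1.7 / 6.3
z = 0.2698
SAT-scale = SAT = 500 + 100z
Carry z at full precision (z = 1.7 / 6.3) into the conversion:
SAT-scale = 500 + 100 * (1.7 / 6.3) = 500 + 170 / 6.3
SAT-scale = 500 + 26.9841
SAT-scale = 526.9841

526.9841


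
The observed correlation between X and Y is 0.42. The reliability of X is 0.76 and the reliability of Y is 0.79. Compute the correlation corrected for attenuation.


r_corrected = rxy / sqrt(rxx * ryy)
= 0.42 / sqrt(0.76 * 0.79)
= 0.42 / sqrt(0.6004)
= 0.42 / 0.774855
r_corrected = 0.542

0.542


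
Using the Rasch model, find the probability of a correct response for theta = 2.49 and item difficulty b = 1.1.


theta - b = 2.49 - 1.1 = 1.39
exp(-(theta - b)) = exp(-1.39) = 0.2491
P = 1 / (1 + 0.2491)
P = 0.8006

0.8006


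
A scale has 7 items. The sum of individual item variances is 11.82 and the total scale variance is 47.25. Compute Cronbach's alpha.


alpha = (k/(k-1)) * (1 - sum(si^2)/s_total^2)
= (7/6) * (1 - 11.82/47.25)
alpha = 0.8748

0.8748


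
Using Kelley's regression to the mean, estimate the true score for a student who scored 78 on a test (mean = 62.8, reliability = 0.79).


T_est = rxx * X + (1 - rxx) * mean
T_est = 0.79 * 78 + 0.21 * 62.8
T_est = 61.62 + 13.188
T_est = 74.808

74.808


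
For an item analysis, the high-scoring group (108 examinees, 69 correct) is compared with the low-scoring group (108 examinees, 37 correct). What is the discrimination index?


p_upper = 69/108 = 0.6389
p_lower = 37/108 = 0.3426
D = 0.6389 - 0.3426 = 0.2963

0.2963


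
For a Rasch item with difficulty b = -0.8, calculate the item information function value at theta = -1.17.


P = 1/(1+exp(-(-1.17--0.8))) = 0.4085
I = P*(1-P) = 0.4085 * 0.5915
I = 0.2416

0.2416


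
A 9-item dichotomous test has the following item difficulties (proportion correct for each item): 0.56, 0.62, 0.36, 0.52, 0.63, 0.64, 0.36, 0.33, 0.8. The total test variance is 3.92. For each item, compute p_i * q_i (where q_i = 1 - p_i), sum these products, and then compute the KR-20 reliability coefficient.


For each item, compute p_i * q_i:
  Item 1: 0.56 * 0.44 = 0.2464
  Item 2: 0.62 * 0.38 = 0.2356
  Item 3: 0.36 * 0.64 = 0.2304
  Item 4: 0.52 * 0.48 = 0.2496
  Item 5: 0.63 * 0.37 = 0.2331
  Item 6: 0.64 * 0.36 = 0.2304
  Item 7: 0.36 * 0.64 = 0.2304
  Item 8: 0.33 * 0.67 = 0.2211
  Item 9: 0.8 * 0.2 = 0.16
Sum(p_i * q_i) = 0.2464 + 0.2356 + 0.2304 + 0.2496 + 0.2331 + 0.2304 + 0.2304 + 0.2211 + 0.16 = 2.037
KR-20 = (k/(k-1)) * (1 - Sum(p_i*q_i) / Var_total)
= (9/8) * (1 - 2.037/3.92)
= 1.125 * 0.4804
KR-20 = 0.5404

0.5404


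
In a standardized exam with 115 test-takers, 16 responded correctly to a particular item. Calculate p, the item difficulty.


Item difficulty p = number correct / total examinees
p = 16 / 115
p = 0.1391

0.1391


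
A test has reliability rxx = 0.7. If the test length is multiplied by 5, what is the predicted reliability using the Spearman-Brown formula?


r_new = (n * rxx) / (1 + (n-1) * rxx)
r_new = (5 * 0.7) / (1 + 4 * 0.7)
r_new = 3.5 / 3.8
r_new = 0.9211

0.9211


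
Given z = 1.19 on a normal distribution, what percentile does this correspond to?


CDF(z) = 0.5 * (1 + erf(z/sqrt(2)))
erf(0.8415) = 0.766
CDF = 0.883
Percentile rank = 0.883 * 100 = 88.3

88.3


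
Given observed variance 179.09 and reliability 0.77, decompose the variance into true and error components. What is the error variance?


var_true = rxx * var_obs = 0.77 * 179.09 = 137.8993
var_error = var_obs - var_true
var_error = 179.09 - 137.8993
var_error = 41.1907

41.1907


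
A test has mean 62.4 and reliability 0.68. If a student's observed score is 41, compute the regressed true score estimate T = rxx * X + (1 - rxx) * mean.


T_est = rxx * X + (1 - rxx) * mean
T_est = 0.68 * 41 + 0.32 * 62.4
T_est = 27.88 + 19.968
T_est = 47.848

47.848


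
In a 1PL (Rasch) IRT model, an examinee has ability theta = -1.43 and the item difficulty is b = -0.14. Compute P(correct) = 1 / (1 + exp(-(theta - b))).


theta - b = -1.43 - -0.14 = -1.29
exp(-(theta - b)) = exp(1.29) = 3.6328
P = 1 / (1 + 3.6328)
P = 0.2159

0.2159


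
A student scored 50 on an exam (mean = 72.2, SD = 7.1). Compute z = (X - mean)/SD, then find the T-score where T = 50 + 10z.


z = (X - mean) / SD = (50 - 72.2) / 7.1
z = -22.2 / 7.1
z = -3.1268
T-score = T = 50 + 10z
Carry z at full precision (z = -22.2 / 7.1) into the conversion:
T-score = 50 + 10 * (-22.2 / 7.1) = 50 + -222 / 7.1
T-score = 50 + -31.2676
T-score = 18.7324

18.7324


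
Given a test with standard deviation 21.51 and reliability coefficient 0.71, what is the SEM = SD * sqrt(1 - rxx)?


SEM = SD * sqrt(1 - rxx)
SEM = 21.51 * sqrt(1 - 0.71)
SEM = 21.51 * sqrt(0.29) = 21.51 * 0.538516
SEM = 11.5835

11.5835


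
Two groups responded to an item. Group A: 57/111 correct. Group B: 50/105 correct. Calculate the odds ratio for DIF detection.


Odds_A = 57/54 = 1.0556
Odds_B = 50/55 = 0.9091
OR = Odds_A / Odds_B = 1.0556 / 0.9091
Exactly, OR = (57 * 55) / (54 * 50) = 3135 / 2700
OR = 1.1611

1.1611


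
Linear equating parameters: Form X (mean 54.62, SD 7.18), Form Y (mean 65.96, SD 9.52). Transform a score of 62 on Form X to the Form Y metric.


slope = SD_Y / SD_X = 9.52 / 7.18 ~ 1.3259
intercept = mean_Y - slope * mean_X = 65.96 - (9.52 / 7.18) * 54.62 ~ -6.4609
Y = slope * X + intercept. To avoid rounding drift from the rounded slope/intercept, evaluate the equivalent form Y = mean_Y + SD_Y * (X - mean_X) / SD_X at full precision:
Y = 65.96 + 9.52 * (62 - 54.62) / 7.18
Y = 65.96 + 9.52 * 7.38 / 7.18
Y = 65.96 + 70.2576 / 7.18
Y = 65.96 + 9.7852
Y = 75.7452

75.7452


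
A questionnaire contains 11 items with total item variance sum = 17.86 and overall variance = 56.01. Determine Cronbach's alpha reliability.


alpha = (k/(k-1)) * (1 - sum(si^2)/s_total^2)
= (11/10) * (1 - 17.86/56.01)
alpha = 0.7492

0.7492


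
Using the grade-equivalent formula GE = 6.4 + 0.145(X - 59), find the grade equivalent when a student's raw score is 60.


raw - median = 60 - 59 = 1
slope * diff = 0.145 * 1 = 0.145
GE = 6.4 + 0.145
GE = 6.545

6.545


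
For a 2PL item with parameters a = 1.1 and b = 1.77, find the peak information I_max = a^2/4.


For 2PL, max info at theta = b = 1.77
I_max = a^2 / 4 = 1.1^2 / 4
= 1.21 / 4
I_max = 0.3025

0.3025


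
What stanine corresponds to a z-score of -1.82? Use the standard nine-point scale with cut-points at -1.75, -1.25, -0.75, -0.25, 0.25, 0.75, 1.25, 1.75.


Stanine boundaries: [-1.75, -1.25, -0.75, -0.25, 0.25, 0.75, 1.25, 1.75]
z = -1.82
Check each boundary:
  z < -1.75
  z < -1.25
  z < -0.75
  z < -0.25
  z < 0.25
  z < 0.75
  z < 1.25
  z < 1.75
Highest qualifying boundary gives stanine = 1

1


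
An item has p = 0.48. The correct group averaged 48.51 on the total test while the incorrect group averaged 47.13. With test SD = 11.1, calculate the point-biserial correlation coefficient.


q = 1 - p = 0.52
rpb = ((M1 - M0) / SD) * sqrt(p * q)
rpb = ((48.51 - 47.13) / 11.1) * sqrt(0.48 * 0.52)
rpb = 0.0621

0.0621


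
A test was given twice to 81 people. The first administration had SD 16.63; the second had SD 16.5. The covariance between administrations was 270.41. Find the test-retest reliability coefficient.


r = cov(X,Y) / (SD_X * SD_Y)
r = 270.41 / (16.63 * 16.5)
r = 270.41 / 274.395
r = 0.9855

0.9855


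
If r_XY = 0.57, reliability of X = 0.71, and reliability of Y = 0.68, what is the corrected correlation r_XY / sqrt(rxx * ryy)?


r_corrected = rxy / sqrt(rxx * ryy)
= 0.57 / sqrt(0.71 * 0.68)
= 0.57 / sqrt(0.4828)
= 0.57 / 0.694838
r_corrected = 0.8203

0.8203


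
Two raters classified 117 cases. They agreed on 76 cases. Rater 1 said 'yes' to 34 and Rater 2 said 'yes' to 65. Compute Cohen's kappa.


P_o = 76/117 = 0.649573
P_e = (34*65 + 83*52) / 13689 = 0.476733
kappa = (P_o - P_e) / (1 - P_e)
kappa = (0.649573 - 0.476733) / (1 - 0.476733)
kappa = 0.3303

0.3303


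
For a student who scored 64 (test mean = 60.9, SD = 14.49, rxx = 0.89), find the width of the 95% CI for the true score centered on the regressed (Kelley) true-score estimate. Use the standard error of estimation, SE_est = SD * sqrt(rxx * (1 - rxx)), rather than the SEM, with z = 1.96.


True score estimate = 0.89*64 + 0.11*60.9 = 63.659
SE_est = SD * sqrt(rxx * (1 - rxx)) = 14.49 * sqrt(0.89 * 0.11) = 14.49 * sqrt(0.0979) = 4.533773
CI = T_est +/- z * SE_est, so width = 2 * z * SE_est = 2 * 1.96 * 4.533773
Width = 17.7724

17.7724


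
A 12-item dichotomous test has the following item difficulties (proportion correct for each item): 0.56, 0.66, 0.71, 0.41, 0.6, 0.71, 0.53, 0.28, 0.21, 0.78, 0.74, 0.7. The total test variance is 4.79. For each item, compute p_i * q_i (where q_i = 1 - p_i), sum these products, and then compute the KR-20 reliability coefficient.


For each item, compute p_i * q_i:
  Item 1: 0.56 * 0.44 = 0.2464
  Item 2: 0.66 * 0.34 = 0.2244
  Item 3: 0.71 * 0.29 = 0.2059
  Item 4: 0.41 * 0.59 = 0.2419
  Item 5: 0.6 * 0.4 = 0.24
  Item 6: 0.71 * 0.29 = 0.2059
  Item 7: 0.53 * 0.47 = 0.2491
  Item 8: 0.28 * 0.72 = 0.2016
  Item 9: 0.21 * 0.79 = 0.1659
  Item 10: 0.78 * 0.22 = 0.1716
  Item 11: 0.74 * 0.26 = 0.1924
  Item 12: 0.7 * 0.3 = 0.21
Sum(p_i * q_i) = 0.2464 + 0.2244 + 0.2059 + 0.2419 + 0.24 + 0.2059 + 0.2491 + 0.2016 + 0.1659 + 0.1716 + 0.1924 + 0.21 = 2.5551
KR-20 = (k/(k-1)) * (1 - Sum(p_i*q_i) / Var_total)
= (12/11) * (1 - 2.5551/4.79)
= 1.0909 * 0.4666
KR-20 = 0.509

0.509


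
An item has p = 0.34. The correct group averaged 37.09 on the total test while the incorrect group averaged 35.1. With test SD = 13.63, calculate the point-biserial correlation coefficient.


q = 1 - p = 0.66
rpb = ((M1 - M0) / SD) * sqrt(p * q)
rpb = ((37.09 - 35.1) / 13.63) * sqrt(0.34 * 0.66)
rpb = 0.0692

0.0692


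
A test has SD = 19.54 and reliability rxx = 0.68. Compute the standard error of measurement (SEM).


SEM = SD * sqrt(1 - rxx)
SEM = 19.54 * sqrt(1 - 0.68)
SEM = 19.54 * sqrt(0.32) = 19.54 * 0.565685
SEM = 11.0535

11.0535


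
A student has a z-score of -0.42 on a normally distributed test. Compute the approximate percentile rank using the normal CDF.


CDF(z) = 0.5 * (1 + erf(z/sqrt(2)))
erf(-0.297) = -0.3255
CDF = 0.3372
Percentile rank = 0.3372 * 100 = 33.72

33.72


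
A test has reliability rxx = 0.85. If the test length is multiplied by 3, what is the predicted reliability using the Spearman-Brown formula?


r_new = (n * rxx) / (1 + (n-1) * rxx)
r_new = (3 * 0.85) / (1 + 2 * 0.85)
r_new = 2.55 / 2.7
r_new = 0.9444

0.9444


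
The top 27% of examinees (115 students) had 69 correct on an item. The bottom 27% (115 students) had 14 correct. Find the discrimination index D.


p_upper = 69/115 = 0.6
p_lower = 14/115 = 0.1217
D = 0.6 - 0.1217 = 0.4783

0.4783


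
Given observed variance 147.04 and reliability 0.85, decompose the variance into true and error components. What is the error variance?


var_true = rxx * var_obs = 0.85 * 147.04 = 124.984
var_error = var_obs - var_true
var_error = 147.04 - 124.984
var_error = 22.056

22.056


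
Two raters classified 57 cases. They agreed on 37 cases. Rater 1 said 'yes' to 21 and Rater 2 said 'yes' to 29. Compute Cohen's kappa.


P_o = 37/57 = 0.649123
P_e = (21*29 + 36*28) / 3249 = 0.497692
kappa = (P_o - P_e) / (1 - P_e)
kappa = (0.649123 - 0.497692) / (1 - 0.497692)
kappa = 0.3015

0.3015


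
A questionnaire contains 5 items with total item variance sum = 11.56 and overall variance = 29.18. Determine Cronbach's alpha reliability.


alpha = (k/(k-1)) * (1 - sum(si^2)/s_total^2)
= (5/4) * (1 - 11.56/29.18)
alpha = 0.7548

0.7548


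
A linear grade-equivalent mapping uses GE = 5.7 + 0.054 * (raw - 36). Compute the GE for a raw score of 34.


raw - median = 34 - 36 = -2
slope * diff = 0.054 * -2 = -0.108
GE = 5.7 + -0.108
GE = 5.592

5.592


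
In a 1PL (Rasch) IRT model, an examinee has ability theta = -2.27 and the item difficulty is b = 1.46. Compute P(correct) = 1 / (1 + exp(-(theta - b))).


theta - b = -2.27 - 1.46 = -3.73
exp(-(theta - b)) = exp(3.73) = 41.6791
P = 1 / (1 + 41.6791)
P = 0.0234

0.0234


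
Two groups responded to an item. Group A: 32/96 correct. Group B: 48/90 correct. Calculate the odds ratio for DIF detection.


Odds_A = 32/64 = 0.5
Odds_B = 48/42 = 1.1429
OR = Odds_A / Odds_B = 0.5 / 1.1429
Exactly, OR = (32 * 42) / (64 * 48) = 1344 / 3072
OR = 0.4375

0.4375


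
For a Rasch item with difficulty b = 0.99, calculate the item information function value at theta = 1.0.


P = 1/(1+exp(-(1.0-0.99))) = 0.5025
I = P*(1-P) = 0.5025 * 0.4975
I = 0.25

0.25


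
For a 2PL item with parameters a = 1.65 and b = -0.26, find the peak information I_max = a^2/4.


For 2PL, max info at theta = b = -0.26
I_max = a^2 / 4 = 1.65^2 / 4
= 2.7225 / 4
I_max = 0.6806

0.6806


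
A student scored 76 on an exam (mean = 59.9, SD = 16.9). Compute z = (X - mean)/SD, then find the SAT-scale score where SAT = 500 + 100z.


z = (X - mean) / SD = (76 - 59.9) / 16.9
z = 16.1 / 16.9
z = 0.9527
SAT-scale = SAT = 500 + 100z
Carry z at full precision (z = 16.1 / 16.9) into the conversion:
SAT-scale = 500 + 100 * (16.1 / 16.9) = 500 + 1610 / 16.9
SAT-scale = 500 + 95.2663
SAT-scale = 595.2663

595.2663


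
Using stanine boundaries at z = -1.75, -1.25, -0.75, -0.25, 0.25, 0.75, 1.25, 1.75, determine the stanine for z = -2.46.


Stanine boundaries: [-1.75, -1.25, -0.75, -0.25, 0.25, 0.75, 1.25, 1.75]
z = -2.46
Check each boundary:
  z < -1.75
  z < -1.25
  z < -0.75
  z < -0.25
  z < 0.25
  z < 0.75
  z < 1.25
  z < 1.75
Highest qualifying boundary gives stanine = 1

1


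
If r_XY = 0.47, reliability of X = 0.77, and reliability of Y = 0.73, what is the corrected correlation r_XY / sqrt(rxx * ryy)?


r_corrected = rxy / sqrt(rxx * ryy)
= 0.47 / sqrt(0.77 * 0.73)
= 0.47 / sqrt(0.5621)
= 0.47 / 0.749733
r_corrected = 0.6269

0.6269


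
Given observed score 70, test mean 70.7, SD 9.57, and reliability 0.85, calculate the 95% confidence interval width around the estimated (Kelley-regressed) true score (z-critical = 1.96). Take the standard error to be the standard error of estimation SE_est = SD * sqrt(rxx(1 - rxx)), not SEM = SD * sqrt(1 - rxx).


True score estimate = 0.85*70 + 0.15*70.7 = 70.105
SE_est = SD * sqrt(rxx * (1 - rxx)) = 9.57 * sqrt(0.85 * 0.15) = 9.57 * sqrt(0.1275) = 3.417174
CI = T_est +/- z * SE_est, so width = 2 * z * SE_est = 2 * 1.96 * 3.417174
Width = 13.3953

13.3953


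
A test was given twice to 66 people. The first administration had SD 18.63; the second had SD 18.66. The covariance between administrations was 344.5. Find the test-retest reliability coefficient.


r = cov(X,Y) / (SD_X * SD_Y)
r = 344.5 / (18.63 * 18.66)
r = 344.5 / 347.6358
r = 0.991

0.991


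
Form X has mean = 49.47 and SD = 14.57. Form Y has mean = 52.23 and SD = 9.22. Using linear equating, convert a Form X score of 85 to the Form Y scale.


slope = SD_Y / SD_X = 9.22 / 14.57 ~ 0.6328
intercept = mean_Y - slope * mean_X = 52.23 - (9.22 / 14.57) * 49.47 ~ 20.925
Y = slope * X + intercept. To avoid rounding drift from the rounded slope/intercept, evaluate the equivalent form Y = mean_Y + SD_Y * (X - mean_X) / SD_X at full precision:
Y = 52.23 + 9.22 * (85 - 49.47) / 14.57
Y = 52.23 + 9.22 * 35.53 / 14.57
Y = 52.23 + 327.5866 / 14.57
Y = 52.23 + 22.4836
Y = 74.7136

74.7136


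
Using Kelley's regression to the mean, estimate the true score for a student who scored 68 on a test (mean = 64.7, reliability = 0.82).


T_est = rxx * X + (1 - rxx) * mean
T_est = 0.82 * 68 + 0.18 * 64.7
T_est = 55.76 + 11.646
T_est = 67.406

67.406


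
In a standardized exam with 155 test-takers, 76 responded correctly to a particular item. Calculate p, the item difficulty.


Item difficulty p = number correct / total examinees
p = 76 / 155
p = 0.4903

0.4903


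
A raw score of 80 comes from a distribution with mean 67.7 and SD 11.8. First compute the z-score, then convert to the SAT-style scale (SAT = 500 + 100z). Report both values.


z = (X - mean) / SD = (80 - 67.7) / 11.8
z = 12.3 / 11.8
z = 1.0424
SAT-scale = SAT = 500 + 100z
Carry z at full precision (z = 12.3 / 11.8) into the conversion:
SAT-scale = 500 + 100 * (12.3 / 11.8) = 500 + 1230 / 11.8
SAT-scale = 500 + 104.2373
SAT-scale = 604.2373

604.2373


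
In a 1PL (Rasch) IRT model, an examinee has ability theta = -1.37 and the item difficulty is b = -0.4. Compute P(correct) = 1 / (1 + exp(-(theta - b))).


theta - b = -1.37 - -0.4 = -0.97
exp(-(theta - b)) = exp(0.97) = 2.6379
P = 1 / (1 + 2.6379)
P = 0.2749

0.2749


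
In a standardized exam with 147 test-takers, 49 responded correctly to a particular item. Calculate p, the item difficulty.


Item difficulty p = number correct / total examinees
p = 49 / 147
p = 0.3333

0.3333


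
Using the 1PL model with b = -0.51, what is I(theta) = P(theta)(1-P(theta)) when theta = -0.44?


P = 1/(1+exp(-(-0.44--0.51))) = 0.5175
I = P*(1-P) = 0.5175 * 0.4825
I = 0.2497

0.2497


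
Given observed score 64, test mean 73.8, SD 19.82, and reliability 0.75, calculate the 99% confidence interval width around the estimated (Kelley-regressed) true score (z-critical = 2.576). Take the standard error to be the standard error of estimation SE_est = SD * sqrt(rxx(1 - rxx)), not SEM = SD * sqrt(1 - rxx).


True score estimate = 0.75*64 + 0.25*73.8 = 66.45
SE_est = SD * sqrt(rxx * (1 - rxx)) = 19.82 * sqrt(0.75 * 0.25) = 19.82 * sqrt(0.1875) = 8.582312
CI = T_est +/- z * SE_est, so width = 2 * z * SE_est = 2 * 2.576 * 8.582312
Width = 44.2161

44.2161


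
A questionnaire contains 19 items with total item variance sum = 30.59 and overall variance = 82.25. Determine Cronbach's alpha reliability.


alpha = (k/(k-1)) * (1 - sum(si^2)/s_total^2)
= (19/18) * (1 - 30.59/82.25)
alpha = 0.663

0.663


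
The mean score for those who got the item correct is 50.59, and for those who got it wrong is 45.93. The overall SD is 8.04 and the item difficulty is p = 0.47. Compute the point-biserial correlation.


q = 1 - p = 0.53
rpb = ((M1 - M0) / SD) * sqrt(p * q)
rpb = ((50.59 - 45.93) / 8.04) * sqrt(0.47 * 0.53)
rpb = 0.2893

0.2893


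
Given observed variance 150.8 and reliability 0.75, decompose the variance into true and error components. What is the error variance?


var_true = rxx * var_obs = 0.75 * 150.8 = 113.1
var_error = var_obs - var_true
var_error = 150.8 - 113.1
var_error = 37.7

37.7


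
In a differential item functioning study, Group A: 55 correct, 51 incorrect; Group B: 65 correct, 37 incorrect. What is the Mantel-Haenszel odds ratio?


Odds_A = 55/51 = 1.0784
Odds_B = 65/37 = 1.7568
OR = Odds_A / Odds_B = 1.0784 / 1.7568
Exactly, OR = (55 * 37) / (51 * 65) = 2035 / 3315
OR = 0.6139

0.6139


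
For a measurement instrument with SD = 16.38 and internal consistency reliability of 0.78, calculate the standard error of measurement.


SEM = SD * sqrt(1 - rxx)
SEM = 16.38 * sqrt(1 - 0.78)
SEM = 16.38 * sqrt(0.22) = 16.38 * 0.469042
SEM = 7.6829

7.6829


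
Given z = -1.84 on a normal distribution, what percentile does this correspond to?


CDF(z) = 0.5 * (1 + erf(z/sqrt(2)))
erf(-1.3011) = -0.9342
CDF = 0.0329
Percentile rank = 0.0329 * 100 = 3.29

3.29


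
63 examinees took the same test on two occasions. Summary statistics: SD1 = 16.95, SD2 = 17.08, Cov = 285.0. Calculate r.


r = cov(X,Y) / (SD_X * SD_Y)
r = 285.0 / (16.95 * 17.08)
r = 285.0 / 289.506
r = 0.9844

0.9844


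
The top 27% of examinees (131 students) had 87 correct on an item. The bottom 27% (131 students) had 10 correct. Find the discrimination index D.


p_upper = 87/131 = 0.6641
p_lower = 10/131 = 0.0763
D = 0.6641 - 0.0763 = 0.5878

0.5878


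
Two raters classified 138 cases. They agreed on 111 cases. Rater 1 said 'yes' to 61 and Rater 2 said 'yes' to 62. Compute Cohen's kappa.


P_o = 111/138 = 0.804348
P_e = (61*62 + 77*76) / 19044 = 0.505881
kappa = (P_o - P_e) / (1 - P_e)
kappa = (0.804348 - 0.505881) / (1 - 0.505881)
kappa = 0.604

0.604


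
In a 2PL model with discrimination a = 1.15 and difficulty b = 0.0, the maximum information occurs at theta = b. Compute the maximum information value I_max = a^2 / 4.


For 2PL, max info at theta = b = 0.0
I_max = a^2 / 4 = 1.15^2 / 4
= 1.3225 / 4
I_max = 0.3306

0.3306


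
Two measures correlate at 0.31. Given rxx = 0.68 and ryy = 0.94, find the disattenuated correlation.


r_corrected = rxy / sqrt(rxx * ryy)
= 0.31 / sqrt(0.68 * 0.94)
= 0.31 / sqrt(0.6392)
= 0.31 / 0.7995
r_corrected = 0.3877

0.3877


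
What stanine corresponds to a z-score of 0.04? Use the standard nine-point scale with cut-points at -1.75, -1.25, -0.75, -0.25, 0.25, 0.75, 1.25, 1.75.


Stanine boundaries: [-1.75, -1.25, -0.75, -0.25, 0.25, 0.75, 1.25, 1.75]
z = 0.04
Check each boundary:
  z >= -1.75 -> could be stanine 2
  z >= -1.25 -> could be stanine 3
  z >= -0.75 -> could be stanine 4
  z >= -0.25 -> could be stanine 5
  z < 0.25
  z < 0.75
  z < 1.25
  z < 1.75
Highest qualifying boundary gives stanine = 5

5


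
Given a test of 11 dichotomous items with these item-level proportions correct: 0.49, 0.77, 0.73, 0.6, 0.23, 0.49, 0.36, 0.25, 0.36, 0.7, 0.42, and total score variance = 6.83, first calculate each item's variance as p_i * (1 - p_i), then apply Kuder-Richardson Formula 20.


For each item, compute p_i * q_i:
  Item 1: 0.49 * 0.51 = 0.2499
  Item 2: 0.77 * 0.23 = 0.1771
  Item 3: 0.73 * 0.27 = 0.1971
  Item 4: 0.6 * 0.4 = 0.24
  Item 5: 0.23 * 0.77 = 0.1771
  Item 6: 0.49 * 0.51 = 0.2499
  Item 7: 0.36 * 0.64 = 0.2304
  Item 8: 0.25 * 0.75 = 0.1875
  Item 9: 0.36 * 0.64 = 0.2304
  Item 10: 0.7 * 0.3 = 0.21
  Item 11: 0.42 * 0.58 = 0.2436
Sum(p_i * q_i) = 0.2499 + 0.1771 + 0.1971 + 0.24 + 0.1771 + 0.2499 + 0.2304 + 0.1875 + 0.2304 + 0.21 + 0.2436 = 2.393
KR-20 = (k/(k-1)) * (1 - Sum(p_i*q_i) / Var_total)
= (11/10) * (1 - 2.393/6.83)
= 1.1 * 0.6496
KR-20 = 0.7146

0.7146


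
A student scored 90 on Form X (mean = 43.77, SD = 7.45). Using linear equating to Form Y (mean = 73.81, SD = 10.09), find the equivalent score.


slope = SD_Y / SD_X = 10.09 / 7.45 ~ 1.3544
intercept = mean_Y - slope * mean_X = 73.81 - (10.09 / 7.45) * 43.77 ~ 14.5296
Y = slope * X + intercept. To avoid rounding drift from the rounded slope/intercept, evaluate the equivalent form Y = mean_Y + SD_Y * (X - mean_X) / SD_X at full precision:
Y = 73.81 + 10.09 * (90 - 43.77) / 7.45
Y = 73.81 + 10.09 * 46.23 / 7.45
Y = 73.81 + 466.4607 / 7.45
Y = 73.81 + 62.6122
Y = 136.4222

136.4222


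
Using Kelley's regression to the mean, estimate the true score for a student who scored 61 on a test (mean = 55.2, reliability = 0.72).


T_est = rxx * X + (1 - rxx) * mean
T_est = 0.72 * 61 + 0.28 * 55.2
T_est = 43.92 + 15.456
T_est = 59.376

59.376


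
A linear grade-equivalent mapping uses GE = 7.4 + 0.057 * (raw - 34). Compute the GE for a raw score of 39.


raw - median = 39 - 34 = 5
slope * diff = 0.057 * 5 = 0.285
GE = 7.4 + 0.285
GE = 7.685

7.685


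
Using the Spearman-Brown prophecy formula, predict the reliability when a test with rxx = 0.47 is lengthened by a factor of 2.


r_new = (n * rxx) / (1 + (n-1) * rxx)
r_new = (2 * 0.47) / (1 + 1 * 0.47)
r_new = 0.94 / 1.47
r_new = 0.6395

0.6395


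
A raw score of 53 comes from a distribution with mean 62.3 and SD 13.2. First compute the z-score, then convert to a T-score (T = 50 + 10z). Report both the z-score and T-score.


z = (X - mean) / SD = (53 - 62.3) / 13.2
z = -9.3 / 13.2
z = -0.7045
T-score = T = 50 + 10z
Carry z at full precision (z = -9.3 / 13.2) into the conversion:
T-score = 50 + 10 * (-9.3 / 13.2) = 50 + -93 / 13.2
T-score = 50 + -7.0455
T-score = 42.9545

42.9545


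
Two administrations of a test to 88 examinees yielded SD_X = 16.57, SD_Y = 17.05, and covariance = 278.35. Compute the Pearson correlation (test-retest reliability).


r = cov(X,Y) / (SD_X * SD_Y)
r = 278.35 / (16.57 * 17.05)
r = 278.35 / 282.5185
r = 0.9852

0.9852


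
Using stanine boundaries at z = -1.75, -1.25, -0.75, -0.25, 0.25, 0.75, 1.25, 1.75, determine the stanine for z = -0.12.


Stanine boundaries: [-1.75, -1.25, -0.75, -0.25, 0.25, 0.75, 1.25, 1.75]
z = -0.12
Check each boundary:
  z >= -1.75 -> could be stanine 2
  z >= -1.25 -> could be stanine 3
  z >= -0.75 -> could be stanine 4
  z >= -0.25 -> could be stanine 5
  z < 0.25
  z < 0.75
  z < 1.25
  z < 1.75
Highest qualifying boundary gives stanine = 5

5


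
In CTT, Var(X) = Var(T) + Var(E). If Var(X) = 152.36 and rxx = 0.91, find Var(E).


var_true = rxx * var_obs = 0.91 * 152.36 = 138.6476
var_error = var_obs - var_true
var_error = 152.36 - 138.6476
var_error = 13.7124

13.7124


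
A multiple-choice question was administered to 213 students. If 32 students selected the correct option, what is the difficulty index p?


Item difficulty p = number correct / total examinees
p = 32 / 213
p = 0.1502

0.1502


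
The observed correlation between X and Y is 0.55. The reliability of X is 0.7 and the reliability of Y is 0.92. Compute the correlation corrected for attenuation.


r_corrected = rxy / sqrt(rxx * ryy)
= 0.55 / sqrt(0.7 * 0.92)
= 0.55 / sqrt(0.644)
= 0.55 / 0.802496
r_corrected = 0.6854

0.6854


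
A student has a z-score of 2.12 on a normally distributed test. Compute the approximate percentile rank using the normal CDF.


CDF(z) = 0.5 * (1 + erf(z/sqrt(2)))
erf(1.4991) = 0.966
CDF = 0.983
Percentile rank = 0.983 * 100 = 98.3

98.3


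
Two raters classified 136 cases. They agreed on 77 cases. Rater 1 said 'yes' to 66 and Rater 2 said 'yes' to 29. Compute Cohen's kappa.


P_o = 77/136 = 0.566176
P_e = (66*29 + 70*107) / 18496 = 0.508434
kappa = (P_o - P_e) / (1 - P_e)
kappa = (0.566176 - 0.508434) / (1 - 0.508434)
kappa = 0.1175

0.1175


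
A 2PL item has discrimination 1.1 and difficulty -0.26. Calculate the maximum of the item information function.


For 2PL, max info at theta = b = -0.26
I_max = a^2 / 4 = 1.1^2 / 4
= 1.21 / 4
I_max = 0.3025

0.3025


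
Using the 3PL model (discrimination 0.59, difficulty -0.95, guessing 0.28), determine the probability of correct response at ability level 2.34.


logit = 0.59*(2.34 - -0.95) = 1.9411
P* = 1/(1 + exp(-1.9411)) = 0.8745
P = 0.28 + (1 - 0.28) * 0.8745
P = 0.9096

0.9096


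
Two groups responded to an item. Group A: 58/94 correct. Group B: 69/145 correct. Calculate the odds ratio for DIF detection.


Odds_A = 58/36 = 1.6111
Odds_B = 69/76 = 0.9079
OR = Odds_A / Odds_B = 1.6111 / 0.9079
Exactly, OR = (58 * 76) / (36 * 69) = 4408 / 2484
OR = 1.7746

1.7746


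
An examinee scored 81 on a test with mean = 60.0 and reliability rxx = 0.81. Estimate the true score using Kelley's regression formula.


T_est = rxx * X + (1 - rxx) * mean
T_est = 0.81 * 81 + 0.19 * 60.0
T_est = 65.61 + 11.4
T_est = 77.01

77.01


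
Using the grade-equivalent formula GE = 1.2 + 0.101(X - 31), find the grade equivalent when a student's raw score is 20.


raw - median = 20 - 31 = -11
slope * diff = 0.101 * -11 = -1.111
GE = 1.2 + -1.111
GE = 0.089

0.089


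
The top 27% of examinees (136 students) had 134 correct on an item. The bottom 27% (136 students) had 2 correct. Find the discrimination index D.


p_upper = 134/136 = 0.9853
p_lower = 2/136 = 0.0147
D = 0.9853 - 0.0147 = 0.9706

0.9706


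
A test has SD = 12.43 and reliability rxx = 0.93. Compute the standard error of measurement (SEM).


SEM = SD * sqrt(1 - rxx)
SEM = 12.43 * sqrt(1 - 0.93)
SEM = 12.43 * sqrt(0.07) = 12.43 * 0.264575
SEM = 3.2887

3.2887


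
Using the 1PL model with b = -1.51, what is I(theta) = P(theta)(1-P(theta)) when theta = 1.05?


P = 1/(1+exp(-(1.05--1.51))) = 0.9282
I = P*(1-P) = 0.9282 * 0.0718
I = 0.0666

0.0666


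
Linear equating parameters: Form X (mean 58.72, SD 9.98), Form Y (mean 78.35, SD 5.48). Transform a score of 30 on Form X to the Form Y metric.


slope = SD_Y / SD_X = 5.48 / 9.98 ~ 0.5491
intercept = mean_Y - slope * mean_X = 78.35 - (5.48 / 9.98) * 58.72 ~ 46.107
Y = slope * X + intercept. To avoid rounding drift from the rounded slope/intercept, evaluate the equivalent form Y = mean_Y + SD_Y * (X - mean_X) / SD_X at full precision:
Y = 78.35 + 5.48 * (30 - 58.72) / 9.98
Y = 78.35 - 5.48 * 28.72 / 9.98
Y = 78.35 - 157.3856 / 9.98
Y = 78.35 - 15.7701
Y = 62.5799

62.5799


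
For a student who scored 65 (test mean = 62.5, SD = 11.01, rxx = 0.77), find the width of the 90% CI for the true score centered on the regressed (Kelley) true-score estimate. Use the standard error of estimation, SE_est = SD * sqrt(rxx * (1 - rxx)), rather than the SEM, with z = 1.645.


True score estimate = 0.77*65 + 0.23*62.5 = 64.425
SE_est = SD * sqrt(rxx * (1 - rxx)) = 11.01 * sqrt(0.77 * 0.23) = 11.01 * sqrt(0.1771) = 4.633366
CI = T_est +/- z * SE_est, so width = 2 * z * SE_est = 2 * 1.645 * 4.633366
Width = 15.2438

15.2438


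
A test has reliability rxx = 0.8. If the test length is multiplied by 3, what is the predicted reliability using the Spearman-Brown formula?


r_new = (n * rxx) / (1 + (n-1) * rxx)
r_new = (3 * 0.8) / (1 + 2 * 0.8)
r_new = 2.4 / 2.6
r_new = 0.9231

0.9231


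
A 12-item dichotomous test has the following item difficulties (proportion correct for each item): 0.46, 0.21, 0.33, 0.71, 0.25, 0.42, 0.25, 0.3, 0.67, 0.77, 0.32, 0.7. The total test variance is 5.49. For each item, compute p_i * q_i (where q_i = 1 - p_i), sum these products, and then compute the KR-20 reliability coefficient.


For each item, compute p_i * q_i:
  Item 1: 0.46 * 0.54 = 0.2484
  Item 2: 0.21 * 0.79 = 0.1659
  Item 3: 0.33 * 0.67 = 0.2211
  Item 4: 0.71 * 0.29 = 0.2059
  Item 5: 0.25 * 0.75 = 0.1875
  Item 6: 0.42 * 0.58 = 0.2436
  Item 7: 0.25 * 0.75 = 0.1875
  Item 8: 0.3 * 0.7 = 0.21
  Item 9: 0.67 * 0.33 = 0.2211
  Item 10: 0.77 * 0.23 = 0.1771
  Item 11: 0.32 * 0.68 = 0.2176
  Item 12: 0.7 * 0.3 = 0.21
Sum(p_i * q_i) = 0.2484 + 0.1659 + 0.2211 + 0.2059 + 0.1875 + 0.2436 + 0.1875 + 0.21 + 0.2211 + 0.1771 + 0.2176 + 0.21 = 2.4957
KR-20 = (k/(k-1)) * (1 - Sum(p_i*q_i) / Var_total)
= (12/11) * (1 - 2.4957/5.49)
= 1.0909 * 0.5454
KR-20 = 0.595

0.595


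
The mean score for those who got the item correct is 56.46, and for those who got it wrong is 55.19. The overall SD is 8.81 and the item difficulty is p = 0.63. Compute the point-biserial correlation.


q = 1 - p = 0.37
rpb = ((M1 - M0) / SD) * sqrt(p * q)
rpb = ((56.46 - 55.19) / 8.81) * sqrt(0.63 * 0.37)
rpb = 0.0696

0.0696


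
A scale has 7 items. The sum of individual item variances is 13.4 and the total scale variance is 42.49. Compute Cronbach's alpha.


alpha = (k/(k-1)) * (1 - sum(si^2)/s_total^2)
= (7/6) * (1 - 13.4/42.49)
alpha = 0.7987

0.7987


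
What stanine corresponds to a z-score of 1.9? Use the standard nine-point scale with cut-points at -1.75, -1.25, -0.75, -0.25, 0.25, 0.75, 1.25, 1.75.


Stanine boundaries: [-1.75, -1.25, -0.75, -0.25, 0.25, 0.75, 1.25, 1.75]
z = 1.9
Check each boundary:
  z >= -1.75 -> could be stanine 2
  z >= -1.25 -> could be stanine 3
  z >= -0.75 -> could be stanine 4
  z >= -0.25 -> could be stanine 5
  z >= 0.25 -> could be stanine 6
  z >= 0.75 -> could be stanine 7
  z >= 1.25 -> could be stanine 8
  z >= 1.75 -> could be stanine 9
Highest qualifying boundary gives stanine = 9

9


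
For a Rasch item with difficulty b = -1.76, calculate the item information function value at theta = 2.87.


P = 1/(1+exp(-(2.87--1.76))) = 0.9903
I = P*(1-P) = 0.9903 * 0.0097
I = 0.0096

0.0096


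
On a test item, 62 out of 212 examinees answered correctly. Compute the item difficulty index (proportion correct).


Item difficulty p = number correct / total examinees
p = 62 / 212
p = 0.2925

0.2925


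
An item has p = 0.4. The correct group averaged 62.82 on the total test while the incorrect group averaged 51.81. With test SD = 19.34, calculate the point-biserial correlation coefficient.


q = 1 - p = 0.6
rpb = ((M1 - M0) / SD) * sqrt(p * q)
rpb = ((62.82 - 51.81) / 19.34) * sqrt(0.4 * 0.6)
rpb = 0.2789

0.2789


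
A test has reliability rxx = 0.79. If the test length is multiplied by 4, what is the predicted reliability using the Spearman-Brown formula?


r_new = (n * rxx) / (1 + (n-1) * rxx)
r_new = (4 * 0.79) / (1 + 3 * 0.79)
r_new = 3.16 / 3.37
r_new = 0.9377

0.9377


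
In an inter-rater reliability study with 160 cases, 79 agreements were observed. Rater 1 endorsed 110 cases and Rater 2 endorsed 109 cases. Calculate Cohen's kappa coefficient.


P_o = 79/160 = 0.49375
P_e = (110*109 + 50*51) / 25600 = 0.567969
kappa = (P_o - P_e) / (1 - P_e)
kappa = (0.49375 - 0.567969) / (1 - 0.567969)
kappa = -0.1718

-0.1718


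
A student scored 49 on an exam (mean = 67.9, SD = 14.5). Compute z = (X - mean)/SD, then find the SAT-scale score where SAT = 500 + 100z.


z = (X - mean) / SD = (49 - 67.9) / 14.5
z = -18.9 / 14.5
z = -1.3034
SAT-scale = SAT = 500 + 100z
Carry z at full precision (z = -18.9 / 14.5) into the conversion:
SAT-scale = 500 + 100 * (-18.9 / 14.5) = 500 + -1890 / 14.5
SAT-scale = 500 + -130.3448
SAT-scale = 369.6552

369.6552


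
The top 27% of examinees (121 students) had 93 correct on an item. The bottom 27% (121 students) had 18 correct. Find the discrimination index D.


p_upper = 93/121 = 0.7686
p_lower = 18/121 = 0.1488
D = 0.7686 - 0.1488 = 0.6198

0.6198


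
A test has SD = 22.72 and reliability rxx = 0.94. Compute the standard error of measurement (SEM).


SEM = SD * sqrt(1 - rxx)
SEM = 22.72 * sqrt(1 - 0.94)
SEM = 22.72 * sqrt(0.06) = 22.72 * 0.244949
SEM = 5.5652

5.5652


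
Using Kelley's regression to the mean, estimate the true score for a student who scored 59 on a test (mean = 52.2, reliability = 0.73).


T_est = rxx * X + (1 - rxx) * mean
T_est = 0.73 * 59 + 0.27 * 52.2
T_est = 43.07 + 14.094
T_est = 57.164

57.164


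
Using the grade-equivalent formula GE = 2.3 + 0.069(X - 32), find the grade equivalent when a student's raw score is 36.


raw - median = 36 - 32 = 4
slope * diff = 0.069 * 4 = 0.276
GE = 2.3 + 0.276
GE = 2.576

2.576


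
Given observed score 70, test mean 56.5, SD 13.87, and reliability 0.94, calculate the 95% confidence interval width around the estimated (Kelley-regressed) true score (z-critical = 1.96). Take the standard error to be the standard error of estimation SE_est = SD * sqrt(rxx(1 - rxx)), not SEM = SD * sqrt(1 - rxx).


True score estimate = 0.94*70 + 0.06*56.5 = 69.19
SE_est = SD * sqrt(rxx * (1 - rxx)) = 13.87 * sqrt(0.94 * 0.06) = 13.87 * sqrt(0.0564) = 3.293942
CI = T_est +/- z * SE_est, so width = 2 * z * SE_est = 2 * 1.96 * 3.293942
Width = 12.9123

12.9123


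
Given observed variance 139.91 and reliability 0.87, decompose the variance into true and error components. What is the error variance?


var_true = rxx * var_obs = 0.87 * 139.91 = 121.7217
var_error = var_obs - var_true
var_error = 139.91 - 121.7217
var_error = 18.1883

18.1883


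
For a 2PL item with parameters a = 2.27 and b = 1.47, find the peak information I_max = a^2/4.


For 2PL, max info at theta = b = 1.47
I_max = a^2 / 4 = 2.27^2 / 4
= 5.1529 / 4
I_max = 1.2882

1.2882


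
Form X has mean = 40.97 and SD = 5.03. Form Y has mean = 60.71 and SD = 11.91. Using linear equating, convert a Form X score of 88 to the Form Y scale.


slope = SD_Y / SD_X = 11.91 / 5.03 ~ 2.3678
intercept = mean_Y - slope * mean_X = 60.71 - (11.91 / 5.03) * 40.97 ~ -36.2985
Y = slope * X + intercept. To avoid rounding drift from the rounded slope/intercept, evaluate the equivalent form Y = mean_Y + SD_Y * (X - mean_X) / SD_X at full precision:
Y = 60.71 + 11.91 * (88 - 40.97) / 5.03
Y = 60.71 + 11.91 * 47.03 / 5.03
Y = 60.71 + 560.1273 / 5.03
Y = 60.71 + 111.3573
Y = 172.0673

172.0673


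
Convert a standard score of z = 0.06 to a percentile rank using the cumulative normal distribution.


CDF(z) = 0.5 * (1 + erf(z/sqrt(2)))
erf(0.0424) = 0.0478
CDF = 0.5239
Percentile rank = 0.5239 * 100 = 52.39

52.39


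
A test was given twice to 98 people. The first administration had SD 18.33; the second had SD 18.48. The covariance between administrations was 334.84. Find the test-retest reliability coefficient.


r = cov(X,Y) / (SD_X * SD_Y)
r = 334.84 / (18.33 * 18.48)
r = 334.84 / 338.7384
r = 0.9885

0.9885


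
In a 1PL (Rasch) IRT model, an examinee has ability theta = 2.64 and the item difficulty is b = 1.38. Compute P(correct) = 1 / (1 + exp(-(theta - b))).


theta - b = 2.64 - 1.38 = 1.26
exp(-(theta - b)) = exp(-1.26) = 0.2837
P = 1 / (1 + 0.2837)
P = 0.779

0.779


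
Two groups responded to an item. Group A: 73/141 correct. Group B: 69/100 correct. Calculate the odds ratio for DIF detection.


Odds_A = 73/68 = 1.0735
Odds_B = 69/31 = 2.2258
OR = Odds_A / Odds_B = 1.0735 / 2.2258
Exactly, OR = (73 * 31) / (68 * 69) = 2263 / 4692
OR = 0.4823

0.4823


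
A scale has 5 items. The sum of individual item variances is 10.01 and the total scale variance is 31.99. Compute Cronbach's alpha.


alpha = (k/(k-1)) * (1 - sum(si^2)/s_total^2)
= (5/4) * (1 - 10.01/31.99)
alpha = 0.8589

0.8589
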